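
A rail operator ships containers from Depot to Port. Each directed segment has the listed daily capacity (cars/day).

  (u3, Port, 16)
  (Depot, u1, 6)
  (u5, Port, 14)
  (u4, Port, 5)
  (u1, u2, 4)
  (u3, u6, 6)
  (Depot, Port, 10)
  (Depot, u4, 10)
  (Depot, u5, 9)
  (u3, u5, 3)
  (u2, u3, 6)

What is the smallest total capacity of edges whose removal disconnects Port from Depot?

28

Augment Depot→Port: bottleneck 10, flow now 10.
Augment Depot→u4→Port: bottleneck 5, flow now 15.
Augment Depot→u5→Port: bottleneck 9, flow now 24.
Augment Depot→u1→u2→u3→Port: bottleneck 4, flow now 28.
No augmenting path remains; maximum flow = 28.
By max-flow min-cut, the minimum cut capacity equals the max flow.
In the residual graph, reachable from Depot: {Depot, u1, u4}.
Min-cut edges: Depot→u5 (9), Depot→Port (10), u1→u2 (4), u4→Port (5); capacity 9 + 10 + 4 + 5 = 28.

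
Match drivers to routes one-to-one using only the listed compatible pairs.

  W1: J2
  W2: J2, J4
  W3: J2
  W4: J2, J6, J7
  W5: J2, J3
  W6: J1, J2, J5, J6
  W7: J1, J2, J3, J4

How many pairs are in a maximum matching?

6

Unit-capacity flow: source→left, listed edges, right→sink; max matching = max flow.
Augmenting path W1→J2 (+1); matched 1.
Augmenting path W2→J4 (+1); matched 2.
Augmenting path W4→J6 (+1); matched 3.
Augmenting path W5→J3 (+1); matched 4.
Augmenting path W6→J1 (+1); matched 5.
Augmenting path W7→J1→W6→J5 (+1); matched 6.
No augmenting path remains; maximum matching = 6.
König certificate: {W2, W4, W5, W6, W7, J2} is a vertex cover of size 6 (every listed pair touches it), so no matching can be larger.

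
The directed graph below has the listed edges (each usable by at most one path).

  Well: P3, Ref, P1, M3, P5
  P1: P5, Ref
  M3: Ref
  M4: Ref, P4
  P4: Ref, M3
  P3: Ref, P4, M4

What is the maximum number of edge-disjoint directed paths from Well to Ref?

Assign every edge capacity 1; by Menger, the answer equals the max flow.
Path Well→Ref (+1); total 1.
Path Well→P3→Ref (+1); total 2.
Path Well→P1→Ref (+1); total 3.
Path Well→M3→Ref (+1); total 4.
No residual Well→Ref path; max flow = 4.
Certifying cut of size 4: {Well→M3, Well→P1, Well→P3, Well→Ref}.

4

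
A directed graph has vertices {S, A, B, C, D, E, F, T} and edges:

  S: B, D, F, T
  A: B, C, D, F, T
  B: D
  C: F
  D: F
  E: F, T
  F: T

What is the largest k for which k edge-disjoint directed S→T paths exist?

2

Assign every edge capacity 1; by Menger, the answer equals the max flow.
Path S→T (+1); total 1.
Path S→F→T (+1); total 2.
No residual S→T path; max flow = 2.
Certifying cut of size 2: {F→T, S→T}.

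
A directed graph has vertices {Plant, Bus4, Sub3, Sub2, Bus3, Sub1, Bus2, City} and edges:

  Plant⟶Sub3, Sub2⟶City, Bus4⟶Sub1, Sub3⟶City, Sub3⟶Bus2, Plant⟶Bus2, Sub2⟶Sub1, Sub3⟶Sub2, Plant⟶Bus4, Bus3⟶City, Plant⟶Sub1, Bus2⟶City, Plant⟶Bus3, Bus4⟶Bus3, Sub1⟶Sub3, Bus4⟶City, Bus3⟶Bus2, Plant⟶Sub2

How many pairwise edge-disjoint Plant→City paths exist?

Assign every edge capacity 1; by Menger, the answer equals the max flow.
Path Plant→Bus4→City (+1); total 1.
Path Plant→Sub3→City (+1); total 2.
Path Plant→Sub2→City (+1); total 3.
Path Plant→Bus3→City (+1); total 4.
Path Plant→Bus2→City (+1); total 5.
No residual Plant→City path; max flow = 5.
Certifying cut of size 5: {Bus2→City, Plant→Bus3, Plant→Bus4, Sub2→City, Sub3→City}.

5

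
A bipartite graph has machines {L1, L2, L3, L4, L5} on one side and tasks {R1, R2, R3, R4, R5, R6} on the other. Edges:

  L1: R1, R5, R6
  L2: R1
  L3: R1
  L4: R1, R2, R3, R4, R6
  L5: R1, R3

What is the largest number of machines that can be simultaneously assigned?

Unit-capacity flow: source→left, listed edges, right→sink; max matching = max flow.
Augmenting path L1→R1 (+1); matched 1.
Augmenting path L4→R2 (+1); matched 2.
Augmenting path L5→R3 (+1); matched 3.
Augmenting path L2→R1→L1→R5 (+1); matched 4.
No augmenting path remains; maximum matching = 4.
König certificate: {L1, L4, L5, R1} is a vertex cover of size 4 (every listed pair touches it), so no matching can be larger.

4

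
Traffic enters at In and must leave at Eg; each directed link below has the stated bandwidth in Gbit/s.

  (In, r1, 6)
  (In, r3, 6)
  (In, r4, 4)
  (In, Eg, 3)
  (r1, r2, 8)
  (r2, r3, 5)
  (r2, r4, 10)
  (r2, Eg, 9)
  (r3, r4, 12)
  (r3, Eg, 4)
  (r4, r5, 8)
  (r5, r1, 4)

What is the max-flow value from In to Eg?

15

Augment In→Eg: bottleneck 3, flow now 3.
Augment In→r3→Eg: bottleneck 4, flow now 7.
Augment In→r1→r2→Eg: bottleneck 6, flow now 13.
Augment In→r4→r5→r1→r2→Eg: bottleneck 2, flow now 15.
No augmenting path remains; maximum flow = 15.
In the residual graph, reachable from In: {In, r1, r3, r4, r5}.
Min-cut edges: In→Eg (3), r1→r2 (8), r3→Eg (4); capacity 3 + 8 + 4 = 15.
This cut is saturated, so no flow can exceed 15.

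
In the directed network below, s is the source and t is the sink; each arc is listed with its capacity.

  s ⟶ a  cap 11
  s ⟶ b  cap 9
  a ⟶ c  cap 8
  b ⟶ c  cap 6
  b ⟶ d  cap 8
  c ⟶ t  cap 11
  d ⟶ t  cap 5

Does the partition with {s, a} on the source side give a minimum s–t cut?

Given cut capacity: 9 + 8 = 17.
Augment s→a→c→t: bottleneck 8, flow now 8.
Augment s→b→c→t: bottleneck 3, flow now 11.
Augment s→b→d→t: bottleneck 5, flow now 16.
No augmenting path remains; maximum flow = 16.
In the residual graph, reachable from s: {s, a, b, c, d}.
Min-cut edges: c→t (11), d→t (5); capacity 11 + 5 = 16.
Cut capacity 17 exceeds the max flow 16, so it is not minimum.

No — its capacity is 17, but the minimum cut has capacity 16.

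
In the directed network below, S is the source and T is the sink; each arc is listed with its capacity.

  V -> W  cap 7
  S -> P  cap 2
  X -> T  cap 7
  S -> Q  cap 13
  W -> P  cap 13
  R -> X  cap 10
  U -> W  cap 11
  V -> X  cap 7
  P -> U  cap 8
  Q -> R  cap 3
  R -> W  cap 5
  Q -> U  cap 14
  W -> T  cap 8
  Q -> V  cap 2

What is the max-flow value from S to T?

13

Augment S→P→U→W→T: bottleneck 2, flow now 2.
Augment S→Q→R→W→T: bottleneck 3, flow now 5.
Augment S→Q→U→W→T: bottleneck 3, flow now 8.
Augment S→Q→V→X→T: bottleneck 2, flow now 10.
Augment S→Q→U→W→R→X→T: bottleneck 3, flow now 13. (uses reverse residual edge)
No augmenting path remains; maximum flow = 13.
In the residual graph, reachable from S: {S, P, Q, U, W}.
Min-cut edges: Q→R (3), Q→V (2), W→T (8); capacity 3 + 2 + 8 = 13.
This cut is saturated, so no flow can exceed 13.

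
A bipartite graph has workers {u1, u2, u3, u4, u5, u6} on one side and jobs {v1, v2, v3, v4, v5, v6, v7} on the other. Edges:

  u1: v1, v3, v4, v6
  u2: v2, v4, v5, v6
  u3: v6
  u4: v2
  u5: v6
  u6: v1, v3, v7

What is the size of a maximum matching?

Unit-capacity flow: source→left, listed edges, right→sink; max matching = max flow.
Augmenting path u1→v1 (+1); matched 1.
Augmenting path u2→v2 (+1); matched 2.
Augmenting path u3→v6 (+1); matched 3.
Augmenting path u6→v3 (+1); matched 4.
Augmenting path u4→v2→u2→v4 (+1); matched 5.
No augmenting path remains; maximum matching = 5.
König certificate: {u1, u2, u4, u6, v6} is a vertex cover of size 5 (every listed pair touches it), so no matching can be larger.

5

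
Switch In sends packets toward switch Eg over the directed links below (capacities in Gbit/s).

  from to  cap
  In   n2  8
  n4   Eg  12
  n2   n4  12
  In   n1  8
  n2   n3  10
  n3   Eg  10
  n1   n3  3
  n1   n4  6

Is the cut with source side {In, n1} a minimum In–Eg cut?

Given cut capacity: 8 + 3 + 6 = 17.
Augment In→n1→n3→Eg: bottleneck 3, flow now 3.
Augment In→n1→n4→Eg: bottleneck 5, flow now 8.
Augment In→n2→n3→Eg: bottleneck 7, flow now 15.
Augment In→n2→n4→Eg: bottleneck 1, flow now 16.
No augmenting path remains; maximum flow = 16.
In the residual graph, reachable from In: {In}.
Min-cut edges: In→n1 (8), In→n2 (8); capacity 8 + 8 = 16.
Cut capacity 17 exceeds the max flow 16, so it is not minimum.

No — its capacity is 17, but the minimum cut has capacity 16.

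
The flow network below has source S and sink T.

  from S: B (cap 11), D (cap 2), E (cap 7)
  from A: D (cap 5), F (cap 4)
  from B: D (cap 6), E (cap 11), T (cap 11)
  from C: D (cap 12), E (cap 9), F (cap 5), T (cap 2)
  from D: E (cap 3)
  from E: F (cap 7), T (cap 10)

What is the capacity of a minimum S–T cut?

20

Augment S→B→T: bottleneck 11, flow now 11.
Augment S→E→T: bottleneck 7, flow now 18.
Augment S→D→E→T: bottleneck 2, flow now 20.
No augmenting path remains; maximum flow = 20.
By max-flow min-cut, the minimum cut capacity equals the max flow.
In the residual graph, reachable from S: {S}.
Min-cut edges: S→B (11), S→D (2), S→E (7); capacity 11 + 2 + 7 = 20.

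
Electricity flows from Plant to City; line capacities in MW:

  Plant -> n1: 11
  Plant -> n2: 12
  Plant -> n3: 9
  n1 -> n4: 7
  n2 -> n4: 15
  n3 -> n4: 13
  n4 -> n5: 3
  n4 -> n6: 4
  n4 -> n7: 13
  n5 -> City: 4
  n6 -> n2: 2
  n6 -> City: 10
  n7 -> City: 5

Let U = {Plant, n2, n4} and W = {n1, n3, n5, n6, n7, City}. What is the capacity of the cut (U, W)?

Edges leaving {Plant, n2, n4}: Plant→n1 (11), Plant→n3 (9), n4→n5 (3), n4→n6 (4), n4→n7 (13).
Cut capacity = 11 + 9 + 3 + 4 + 13 = 40.

40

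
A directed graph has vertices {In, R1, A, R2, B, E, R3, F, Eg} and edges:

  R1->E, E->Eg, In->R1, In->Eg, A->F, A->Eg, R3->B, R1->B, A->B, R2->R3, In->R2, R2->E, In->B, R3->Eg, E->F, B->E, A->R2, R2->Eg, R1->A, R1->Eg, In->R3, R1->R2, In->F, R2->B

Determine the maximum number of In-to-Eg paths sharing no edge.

Assign every edge capacity 1; by Menger, the answer equals the max flow.
Path In→Eg (+1); total 1.
Path In→R1→Eg (+1); total 2.
Path In→R2→Eg (+1); total 3.
Path In→R3→Eg (+1); total 4.
Path In→B→E→Eg (+1); total 5.
No residual In→Eg path; max flow = 5.
Certifying cut of size 5: {In→B, In→Eg, In→R1, In→R2, In→R3}.

5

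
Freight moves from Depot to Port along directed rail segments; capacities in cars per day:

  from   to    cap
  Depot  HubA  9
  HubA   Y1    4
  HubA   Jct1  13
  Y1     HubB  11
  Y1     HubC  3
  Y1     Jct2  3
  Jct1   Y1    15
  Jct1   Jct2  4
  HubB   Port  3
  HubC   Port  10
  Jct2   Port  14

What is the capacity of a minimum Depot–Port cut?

Augment Depot→HubA→Y1→HubB→Port: bottleneck 3, flow now 3.
Augment Depot→HubA→Y1→HubC→Port: bottleneck 1, flow now 4.
Augment Depot→HubA→Jct1→Jct2→Port: bottleneck 4, flow now 8.
Augment Depot→HubA→Jct1→Y1→HubC→Port: bottleneck 1, flow now 9.
No augmenting path remains; maximum flow = 9.
By max-flow min-cut, the minimum cut capacity equals the max flow.
In the residual graph, reachable from Depot: {Depot}.
Min-cut edges: Depot→HubA (9); capacity 9 = 9.

9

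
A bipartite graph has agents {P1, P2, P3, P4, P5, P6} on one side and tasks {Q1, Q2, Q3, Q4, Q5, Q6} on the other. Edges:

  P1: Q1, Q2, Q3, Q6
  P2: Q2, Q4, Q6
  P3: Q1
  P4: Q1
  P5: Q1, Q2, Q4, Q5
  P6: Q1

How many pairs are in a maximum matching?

Unit-capacity flow: source→left, listed edges, right→sink; max matching = max flow.
Augmenting path P1→Q1 (+1); matched 1.
Augmenting path P2→Q2 (+1); matched 2.
Augmenting path P5→Q4 (+1); matched 3.
Augmenting path P3→Q1→P1→Q3 (+1); matched 4.
No augmenting path remains; maximum matching = 4.
König certificate: {P1, P2, P5, Q1} is a vertex cover of size 4 (every listed pair touches it), so no matching can be larger.

4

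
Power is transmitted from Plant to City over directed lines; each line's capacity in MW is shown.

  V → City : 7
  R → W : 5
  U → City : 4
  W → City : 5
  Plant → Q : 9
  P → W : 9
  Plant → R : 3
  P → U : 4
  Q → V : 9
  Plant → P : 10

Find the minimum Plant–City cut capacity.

16

Augment Plant→P→U→City: bottleneck 4, flow now 4.
Augment Plant→P→W→City: bottleneck 5, flow now 9.
Augment Plant→Q→V→City: bottleneck 7, flow now 16.
No augmenting path remains; maximum flow = 16.
By max-flow min-cut, the minimum cut capacity equals the max flow.
In the residual graph, reachable from Plant: {Plant, P, Q, R, V, W}.
Min-cut edges: P→U (4), V→City (7), W→City (5); capacity 4 + 7 + 5 = 16.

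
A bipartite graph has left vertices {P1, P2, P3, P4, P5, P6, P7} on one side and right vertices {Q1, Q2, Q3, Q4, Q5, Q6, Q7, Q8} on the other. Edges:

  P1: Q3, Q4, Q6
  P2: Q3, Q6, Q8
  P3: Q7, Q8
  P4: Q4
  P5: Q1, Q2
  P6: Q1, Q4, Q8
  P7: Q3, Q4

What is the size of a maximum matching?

Unit-capacity flow: source→left, listed edges, right→sink; max matching = max flow.
Augmenting path P1→Q3 (+1); matched 1.
Augmenting path P2→Q6 (+1); matched 2.
Augmenting path P3→Q7 (+1); matched 3.
Augmenting path P4→Q4 (+1); matched 4.
Augmenting path P5→Q1 (+1); matched 5.
Augmenting path P6→Q8 (+1); matched 6.
Augmenting path P7→Q3→P1→Q6→P2→Q8→P6→Q1→P5→Q2 (+1); matched 7.
No augmenting path remains; maximum matching = 7.
König certificate: {P1, P2, P3, P4, P5, P6, P7} is a vertex cover of size 7 (every listed pair touches it), so no matching can be larger.

7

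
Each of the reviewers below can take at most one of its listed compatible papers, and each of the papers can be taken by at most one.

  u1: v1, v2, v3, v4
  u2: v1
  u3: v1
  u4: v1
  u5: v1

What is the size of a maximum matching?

2

Unit-capacity flow: source→left, listed edges, right→sink; max matching = max flow.
Augmenting path u1→v1 (+1); matched 1.
Augmenting path u2→v1→u1→v2 (+1); matched 2.
No augmenting path remains; maximum matching = 2.
König certificate: {u1, v1} is a vertex cover of size 2 (every listed pair touches it), so no matching can be larger.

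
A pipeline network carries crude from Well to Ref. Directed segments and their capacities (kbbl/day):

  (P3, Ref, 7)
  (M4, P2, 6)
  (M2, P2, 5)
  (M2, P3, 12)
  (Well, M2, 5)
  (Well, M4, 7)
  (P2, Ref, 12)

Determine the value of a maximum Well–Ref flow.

Augment Well→M2→P2→Ref: bottleneck 5, flow now 5.
Augment Well→M4→P2→Ref: bottleneck 6, flow now 11.
No augmenting path remains; maximum flow = 11.
In the residual graph, reachable from Well: {Well, M4}.
Min-cut edges: Well→M2 (5), M4→P2 (6); capacity 5 + 6 = 11.
This cut is saturated, so no flow can exceed 11.

11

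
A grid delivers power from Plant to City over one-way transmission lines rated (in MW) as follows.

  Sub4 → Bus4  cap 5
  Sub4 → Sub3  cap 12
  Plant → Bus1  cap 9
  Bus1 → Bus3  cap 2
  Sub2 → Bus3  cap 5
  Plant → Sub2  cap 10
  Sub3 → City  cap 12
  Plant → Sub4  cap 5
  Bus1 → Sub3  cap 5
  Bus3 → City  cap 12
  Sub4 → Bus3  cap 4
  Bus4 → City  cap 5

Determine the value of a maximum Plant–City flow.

17

Augment Plant→Sub2→Bus3→City: bottleneck 5, flow now 5.
Augment Plant→Sub4→Sub3→City: bottleneck 5, flow now 10.
Augment Plant→Bus1→Sub3→City: bottleneck 5, flow now 15.
Augment Plant→Bus1→Bus3→City: bottleneck 2, flow now 17.
No augmenting path remains; maximum flow = 17.
In the residual graph, reachable from Plant: {Plant, Sub2, Bus1}.
Min-cut edges: Plant→Sub4 (5), Sub2→Bus3 (5), Bus1→Sub3 (5), Bus1→Bus3 (2); capacity 5 + 5 + 5 + 2 = 17.
This cut is saturated, so no flow can exceed 17.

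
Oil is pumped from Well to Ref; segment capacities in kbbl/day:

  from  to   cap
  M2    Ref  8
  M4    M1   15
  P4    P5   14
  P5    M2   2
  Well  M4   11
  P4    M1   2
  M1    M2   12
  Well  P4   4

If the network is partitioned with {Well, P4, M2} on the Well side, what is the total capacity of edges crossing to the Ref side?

35

Edges leaving {Well, P4, M2}: Well→M4 (11), P4→M1 (2), P4→P5 (14), M2→Ref (8).
Cut capacity = 11 + 2 + 14 + 8 = 35.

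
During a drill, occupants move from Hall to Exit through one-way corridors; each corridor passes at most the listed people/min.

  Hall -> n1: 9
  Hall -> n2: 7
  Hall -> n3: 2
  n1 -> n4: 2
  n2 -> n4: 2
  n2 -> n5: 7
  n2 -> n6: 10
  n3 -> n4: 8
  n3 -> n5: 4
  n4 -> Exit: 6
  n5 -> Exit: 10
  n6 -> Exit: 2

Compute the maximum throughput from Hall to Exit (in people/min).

Augment Hall→n1→n4→Exit: bottleneck 2, flow now 2.
Augment Hall→n2→n4→Exit: bottleneck 2, flow now 4.
Augment Hall→n2→n5→Exit: bottleneck 5, flow now 9.
Augment Hall→n3→n4→Exit: bottleneck 2, flow now 11.
No augmenting path remains; maximum flow = 11.
In the residual graph, reachable from Hall: {Hall, n1}.
Min-cut edges: Hall→n2 (7), Hall→n3 (2), n1→n4 (2); capacity 7 + 2 + 2 = 11.
This cut is saturated, so no flow can exceed 11.

11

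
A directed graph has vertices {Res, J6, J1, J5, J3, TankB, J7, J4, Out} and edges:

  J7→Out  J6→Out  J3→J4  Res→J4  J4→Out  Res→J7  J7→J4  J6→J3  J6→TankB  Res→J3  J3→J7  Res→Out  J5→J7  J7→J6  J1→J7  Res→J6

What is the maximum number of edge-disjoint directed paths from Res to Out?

4

Assign every edge capacity 1; by Menger, the answer equals the max flow.
Path Res→Out (+1); total 1.
Path Res→J6→Out (+1); total 2.
Path Res→J7→Out (+1); total 3.
Path Res→J4→Out (+1); total 4.
No residual Res→Out path; max flow = 4.
Certifying cut of size 4: {J4→Out, J6→Out, J7→Out, Res→Out}.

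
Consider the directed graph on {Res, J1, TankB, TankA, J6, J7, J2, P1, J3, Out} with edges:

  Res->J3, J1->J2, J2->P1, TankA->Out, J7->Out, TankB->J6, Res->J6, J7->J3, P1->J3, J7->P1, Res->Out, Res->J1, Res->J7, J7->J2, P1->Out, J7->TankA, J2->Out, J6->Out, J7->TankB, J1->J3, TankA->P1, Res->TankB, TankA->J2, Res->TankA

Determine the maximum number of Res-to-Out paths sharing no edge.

5

Assign every edge capacity 1; by Menger, the answer equals the max flow.
Path Res→Out (+1); total 1.
Path Res→TankA→Out (+1); total 2.
Path Res→J6→Out (+1); total 3.
Path Res→J7→Out (+1); total 4.
Path Res→J1→J2→Out (+1); total 5.
No residual Res→Out path; max flow = 5.
Certifying cut of size 5: {J6→Out, Res→J1, Res→J7, Res→Out, Res→TankA}.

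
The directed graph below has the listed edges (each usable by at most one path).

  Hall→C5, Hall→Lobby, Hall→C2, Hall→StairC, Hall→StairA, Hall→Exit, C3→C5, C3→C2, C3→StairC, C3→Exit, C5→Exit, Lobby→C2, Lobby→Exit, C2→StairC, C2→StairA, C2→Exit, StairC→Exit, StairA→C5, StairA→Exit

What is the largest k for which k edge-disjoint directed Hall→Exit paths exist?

Assign every edge capacity 1; by Menger, the answer equals the max flow.
Path Hall→Exit (+1); total 1.
Path Hall→C5→Exit (+1); total 2.
Path Hall→Lobby→Exit (+1); total 3.
Path Hall→C2→Exit (+1); total 4.
Path Hall→StairC→Exit (+1); total 5.
Path Hall→StairA→Exit (+1); total 6.
No residual Hall→Exit path; max flow = 6.
Certifying cut of size 6: {Hall→C2, Hall→C5, Hall→Exit, Hall→Lobby, Hall→StairA, Hall→StairC}.

6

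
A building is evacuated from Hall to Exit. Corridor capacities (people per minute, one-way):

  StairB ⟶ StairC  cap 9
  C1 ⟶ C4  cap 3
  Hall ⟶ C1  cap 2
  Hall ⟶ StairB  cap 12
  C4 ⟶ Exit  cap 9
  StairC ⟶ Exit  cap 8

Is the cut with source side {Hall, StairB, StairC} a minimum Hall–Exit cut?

Yes — it is a minimum cut (capacity 10).

Given cut capacity: 2 + 8 = 10.
Augment Hall→C1→C4→Exit: bottleneck 2, flow now 2.
Augment Hall→StairB→StairC→Exit: bottleneck 8, flow now 10.
No augmenting path remains; maximum flow = 10.
Cut capacity 10 equals the max flow, so it is a minimum cut.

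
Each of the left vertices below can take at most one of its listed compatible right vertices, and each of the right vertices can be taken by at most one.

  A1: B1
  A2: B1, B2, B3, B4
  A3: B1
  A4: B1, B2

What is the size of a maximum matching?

Unit-capacity flow: source→left, listed edges, right→sink; max matching = max flow.
Augmenting path A1→B1 (+1); matched 1.
Augmenting path A2→B2 (+1); matched 2.
Augmenting path A4→B2→A2→B3 (+1); matched 3.
No augmenting path remains; maximum matching = 3.
König certificate: {A2, A4, B1} is a vertex cover of size 3 (every listed pair touches it), so no matching can be larger.

3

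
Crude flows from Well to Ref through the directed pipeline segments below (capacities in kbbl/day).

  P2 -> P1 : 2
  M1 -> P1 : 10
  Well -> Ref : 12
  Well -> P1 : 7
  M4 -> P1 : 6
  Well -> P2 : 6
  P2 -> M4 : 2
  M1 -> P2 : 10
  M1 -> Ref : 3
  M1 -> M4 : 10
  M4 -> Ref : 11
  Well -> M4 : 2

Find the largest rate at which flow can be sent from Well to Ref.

16

Augment Well→Ref: bottleneck 12, flow now 12.
Augment Well→M4→Ref: bottleneck 2, flow now 14.
Augment Well→P2→M4→Ref: bottleneck 2, flow now 16.
No augmenting path remains; maximum flow = 16.
In the residual graph, reachable from Well: {Well, P2, P1}.
Min-cut edges: Well→M4 (2), Well→Ref (12), P2→M4 (2); capacity 2 + 12 + 2 = 16.
This cut is saturated, so no flow can exceed 16.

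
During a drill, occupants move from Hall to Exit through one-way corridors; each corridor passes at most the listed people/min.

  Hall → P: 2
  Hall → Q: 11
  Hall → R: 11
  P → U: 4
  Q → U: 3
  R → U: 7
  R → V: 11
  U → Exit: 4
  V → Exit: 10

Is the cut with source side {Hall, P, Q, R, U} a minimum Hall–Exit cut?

No — its capacity is 15, but the minimum cut has capacity 14.

Given cut capacity: 11 + 4 = 15.
Augment Hall→P→U→Exit: bottleneck 2, flow now 2.
Augment Hall→Q→U→Exit: bottleneck 2, flow now 4.
Augment Hall→R→V→Exit: bottleneck 10, flow now 14.
No augmenting path remains; maximum flow = 14.
In the residual graph, reachable from Hall: {Hall, P, Q, R, U, V}.
Min-cut edges: U→Exit (4), V→Exit (10); capacity 4 + 10 = 14.
Cut capacity 15 exceeds the max flow 14, so it is not minimum.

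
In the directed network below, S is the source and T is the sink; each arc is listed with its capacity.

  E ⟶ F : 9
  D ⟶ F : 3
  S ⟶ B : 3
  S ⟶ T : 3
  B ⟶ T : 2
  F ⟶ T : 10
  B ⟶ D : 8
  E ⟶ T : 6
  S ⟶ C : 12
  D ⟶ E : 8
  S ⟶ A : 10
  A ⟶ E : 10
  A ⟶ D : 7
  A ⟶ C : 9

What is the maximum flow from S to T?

Augment S→T: bottleneck 3, flow now 3.
Augment S→B→T: bottleneck 2, flow now 5.
Augment S→A→E→T: bottleneck 6, flow now 11.
Augment S→A→D→F→T: bottleneck 3, flow now 14.
Augment S→A→E→F→T: bottleneck 1, flow now 15.
Augment S→B→D→E→F→T: bottleneck 1, flow now 16.
No augmenting path remains; maximum flow = 16.
In the residual graph, reachable from S: {S, C}.
Min-cut edges: S→A (10), S→B (3), S→T (3); capacity 10 + 3 + 3 = 16.
This cut is saturated, so no flow can exceed 16.

16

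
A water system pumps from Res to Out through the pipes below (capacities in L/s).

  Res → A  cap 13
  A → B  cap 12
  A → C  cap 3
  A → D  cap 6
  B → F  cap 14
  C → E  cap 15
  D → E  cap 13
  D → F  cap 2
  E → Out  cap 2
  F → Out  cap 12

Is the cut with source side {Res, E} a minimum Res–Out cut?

Given cut capacity: 13 + 2 = 15.
Augment Res→A→B→F→Out: bottleneck 12, flow now 12.
Augment Res→A→C→E→Out: bottleneck 1, flow now 13.
No augmenting path remains; maximum flow = 13.
In the residual graph, reachable from Res: {Res}.
Min-cut edges: Res→A (13); capacity 13 = 13.
Cut capacity 15 exceeds the max flow 13, so it is not minimum.

No — its capacity is 15, but the minimum cut has capacity 13.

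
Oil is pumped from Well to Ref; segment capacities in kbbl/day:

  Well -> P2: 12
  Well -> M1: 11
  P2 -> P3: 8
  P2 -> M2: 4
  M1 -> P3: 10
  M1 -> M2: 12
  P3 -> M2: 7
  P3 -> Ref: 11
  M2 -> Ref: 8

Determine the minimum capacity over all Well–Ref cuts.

19

Augment Well→P2→P3→Ref: bottleneck 8, flow now 8.
Augment Well→P2→M2→Ref: bottleneck 4, flow now 12.
Augment Well→M1→P3→Ref: bottleneck 3, flow now 15.
Augment Well→M1→M2→Ref: bottleneck 4, flow now 19.
No augmenting path remains; maximum flow = 19.
By max-flow min-cut, the minimum cut capacity equals the max flow.
In the residual graph, reachable from Well: {Well, P2, M1, P3, M2}.
Min-cut edges: P3→Ref (11), M2→Ref (8); capacity 11 + 8 = 19.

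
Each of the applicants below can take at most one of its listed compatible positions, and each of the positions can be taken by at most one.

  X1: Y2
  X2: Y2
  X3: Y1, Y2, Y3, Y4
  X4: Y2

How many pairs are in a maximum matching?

Unit-capacity flow: source→left, listed edges, right→sink; max matching = max flow.
Augmenting path X1→Y2 (+1); matched 1.
Augmenting path X3→Y1 (+1); matched 2.
No augmenting path remains; maximum matching = 2.
König certificate: {X3, Y2} is a vertex cover of size 2 (every listed pair touches it), so no matching can be larger.

2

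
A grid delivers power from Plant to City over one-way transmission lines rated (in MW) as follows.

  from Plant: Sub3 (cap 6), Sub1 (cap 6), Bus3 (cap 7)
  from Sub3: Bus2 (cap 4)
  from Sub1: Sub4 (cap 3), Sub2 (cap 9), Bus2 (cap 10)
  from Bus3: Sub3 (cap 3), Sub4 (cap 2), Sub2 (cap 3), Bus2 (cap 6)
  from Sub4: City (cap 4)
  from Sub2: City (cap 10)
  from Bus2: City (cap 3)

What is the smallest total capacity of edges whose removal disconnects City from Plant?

14

Augment Plant→Sub3→Bus2→City: bottleneck 3, flow now 3.
Augment Plant→Sub1→Sub4→City: bottleneck 3, flow now 6.
Augment Plant→Sub1→Sub2→City: bottleneck 3, flow now 9.
Augment Plant→Bus3→Sub4→City: bottleneck 1, flow now 10.
Augment Plant→Bus3→Sub2→City: bottleneck 3, flow now 13.
Augment Plant→Bus3→Sub4→Sub1→Sub2→City: bottleneck 1, flow now 14. (uses reverse residual edge)
No augmenting path remains; maximum flow = 14.
By max-flow min-cut, the minimum cut capacity equals the max flow.
In the residual graph, reachable from Plant: {Plant, Sub3, Bus3, Bus2}.
Min-cut edges: Plant→Sub1 (6), Bus3→Sub4 (2), Bus3→Sub2 (3), Bus2→City (3); capacity 6 + 2 + 3 + 3 = 14.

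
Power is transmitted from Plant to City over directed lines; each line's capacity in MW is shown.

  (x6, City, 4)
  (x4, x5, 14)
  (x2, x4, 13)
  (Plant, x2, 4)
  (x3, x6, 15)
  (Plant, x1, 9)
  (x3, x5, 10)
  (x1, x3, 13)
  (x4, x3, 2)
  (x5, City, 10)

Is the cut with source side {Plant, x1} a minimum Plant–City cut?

No — its capacity is 17, but the minimum cut has capacity 13.

Given cut capacity: 4 + 13 = 17.
Augment Plant→x1→x3→x5→City: bottleneck 9, flow now 9.
Augment Plant→x2→x4→x5→City: bottleneck 1, flow now 10.
Augment Plant→x2→x4→x3→x6→City: bottleneck 2, flow now 12.
Augment Plant→x2→x4→x5→x3→x6→City: bottleneck 1, flow now 13. (uses reverse residual edge)
No augmenting path remains; maximum flow = 13.
In the residual graph, reachable from Plant: {Plant}.
Min-cut edges: Plant→x1 (9), Plant→x2 (4); capacity 9 + 4 = 13.
Cut capacity 17 exceeds the max flow 13, so it is not minimum.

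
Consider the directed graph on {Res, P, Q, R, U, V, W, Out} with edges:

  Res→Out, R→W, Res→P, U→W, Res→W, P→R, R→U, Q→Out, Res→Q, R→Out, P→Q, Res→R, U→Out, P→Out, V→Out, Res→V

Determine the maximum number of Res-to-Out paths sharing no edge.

5

Assign every edge capacity 1; by Menger, the answer equals the max flow.
Path Res→Out (+1); total 1.
Path Res→P→Out (+1); total 2.
Path Res→Q→Out (+1); total 3.
Path Res→R→Out (+1); total 4.
Path Res→V→Out (+1); total 5.
No residual Res→Out path; max flow = 5.
Certifying cut of size 5: {Res→Out, Res→P, Res→Q, Res→R, Res→V}.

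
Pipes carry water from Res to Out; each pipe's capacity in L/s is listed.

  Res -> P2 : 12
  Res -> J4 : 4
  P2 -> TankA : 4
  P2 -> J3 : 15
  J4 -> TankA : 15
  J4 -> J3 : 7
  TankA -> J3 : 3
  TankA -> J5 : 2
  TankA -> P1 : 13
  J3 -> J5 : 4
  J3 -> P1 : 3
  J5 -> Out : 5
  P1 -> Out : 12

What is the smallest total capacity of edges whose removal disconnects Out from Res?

15

Augment Res→P2→TankA→J5→Out: bottleneck 2, flow now 2.
Augment Res→P2→TankA→P1→Out: bottleneck 2, flow now 4.
Augment Res→P2→J3→J5→Out: bottleneck 3, flow now 7.
Augment Res→P2→J3→P1→Out: bottleneck 3, flow now 10.
Augment Res→J4→TankA→P1→Out: bottleneck 4, flow now 14.
Augment Res→P2→J3→J5→TankA→P1→Out: bottleneck 1, flow now 15. (uses reverse residual edge)
No augmenting path remains; maximum flow = 15.
By max-flow min-cut, the minimum cut capacity equals the max flow.
In the residual graph, reachable from Res: {Res, P2, J3}.
Min-cut edges: Res→J4 (4), P2→TankA (4), J3→J5 (4), J3→P1 (3); capacity 4 + 4 + 4 + 3 = 15.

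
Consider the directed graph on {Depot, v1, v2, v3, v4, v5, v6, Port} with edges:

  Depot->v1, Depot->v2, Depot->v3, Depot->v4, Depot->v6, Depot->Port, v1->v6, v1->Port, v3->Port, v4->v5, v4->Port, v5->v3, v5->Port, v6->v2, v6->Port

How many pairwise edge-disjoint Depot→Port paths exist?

5

Assign every edge capacity 1; by Menger, the answer equals the max flow.
Path Depot→Port (+1); total 1.
Path Depot→v1→Port (+1); total 2.
Path Depot→v3→Port (+1); total 3.
Path Depot→v4→Port (+1); total 4.
Path Depot→v6→Port (+1); total 5.
No residual Depot→Port path; max flow = 5.
Certifying cut of size 5: {Depot→Port, Depot→v1, Depot→v3, Depot→v4, Depot→v6}.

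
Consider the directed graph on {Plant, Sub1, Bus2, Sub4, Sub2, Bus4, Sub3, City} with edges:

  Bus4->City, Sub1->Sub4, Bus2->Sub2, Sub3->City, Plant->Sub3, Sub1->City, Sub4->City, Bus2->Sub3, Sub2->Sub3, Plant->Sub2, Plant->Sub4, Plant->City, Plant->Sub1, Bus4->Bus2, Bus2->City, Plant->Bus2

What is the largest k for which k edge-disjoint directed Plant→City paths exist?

5

Assign every edge capacity 1; by Menger, the answer equals the max flow.
Path Plant→City (+1); total 1.
Path Plant→Sub1→City (+1); total 2.
Path Plant→Bus2→City (+1); total 3.
Path Plant→Sub4→City (+1); total 4.
Path Plant→Sub3→City (+1); total 5.
No residual Plant→City path; max flow = 5.
Certifying cut of size 5: {Plant→Bus2, Plant→City, Plant→Sub1, Plant→Sub4, Sub3→City}.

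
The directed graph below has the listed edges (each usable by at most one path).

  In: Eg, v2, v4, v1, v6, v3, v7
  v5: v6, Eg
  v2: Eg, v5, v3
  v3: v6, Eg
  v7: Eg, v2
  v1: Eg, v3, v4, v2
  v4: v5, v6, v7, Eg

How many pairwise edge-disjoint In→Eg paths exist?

6

Assign every edge capacity 1; by Menger, the answer equals the max flow.
Path In→Eg (+1); total 1.
Path In→v1→Eg (+1); total 2.
Path In→v2→Eg (+1); total 3.
Path In→v3→Eg (+1); total 4.
Path In→v4→Eg (+1); total 5.
Path In→v7→Eg (+1); total 6.
No residual In→Eg path; max flow = 6.
Certifying cut of size 6: {In→Eg, In→v1, In→v2, In→v3, In→v4, In→v7}.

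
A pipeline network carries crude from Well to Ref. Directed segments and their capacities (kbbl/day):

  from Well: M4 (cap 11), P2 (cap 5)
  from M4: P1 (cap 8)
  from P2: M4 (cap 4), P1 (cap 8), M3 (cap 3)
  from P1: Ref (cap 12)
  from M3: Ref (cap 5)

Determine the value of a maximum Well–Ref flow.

Augment Well→M4→P1→Ref: bottleneck 8, flow now 8.
Augment Well→P2→P1→Ref: bottleneck 4, flow now 12.
Augment Well→P2→M3→Ref: bottleneck 1, flow now 13.
No augmenting path remains; maximum flow = 13.
In the residual graph, reachable from Well: {Well, M4}.
Min-cut edges: Well→P2 (5), M4→P1 (8); capacity 5 + 8 = 13.
This cut is saturated, so no flow can exceed 13.

13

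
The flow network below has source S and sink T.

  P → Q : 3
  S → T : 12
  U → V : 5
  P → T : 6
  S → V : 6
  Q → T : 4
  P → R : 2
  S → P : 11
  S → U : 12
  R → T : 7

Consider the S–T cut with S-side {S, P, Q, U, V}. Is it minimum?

Given cut capacity: 12 + 2 + 6 + 4 = 24.
Augment S→T: bottleneck 12, flow now 12.
Augment S→P→T: bottleneck 6, flow now 18.
Augment S→P→Q→T: bottleneck 3, flow now 21.
Augment S→P→R→T: bottleneck 2, flow now 23.
No augmenting path remains; maximum flow = 23.
In the residual graph, reachable from S: {S, U, V}.
Min-cut edges: S→P (11), S→T (12); capacity 11 + 12 = 23.
Cut capacity 24 exceeds the max flow 23, so it is not minimum.

No — its capacity is 24, but the minimum cut has capacity 23.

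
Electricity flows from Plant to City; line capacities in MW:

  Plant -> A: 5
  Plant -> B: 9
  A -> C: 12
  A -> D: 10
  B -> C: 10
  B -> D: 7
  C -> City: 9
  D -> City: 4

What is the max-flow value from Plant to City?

Augment Plant→A→C→City: bottleneck 5, flow now 5.
Augment Plant→B→C→City: bottleneck 4, flow now 9.
Augment Plant→B→D→City: bottleneck 4, flow now 13.
No augmenting path remains; maximum flow = 13.
In the residual graph, reachable from Plant: {Plant, A, B, C, D}.
Min-cut edges: C→City (9), D→City (4); capacity 9 + 4 = 13.
This cut is saturated, so no flow can exceed 13.

13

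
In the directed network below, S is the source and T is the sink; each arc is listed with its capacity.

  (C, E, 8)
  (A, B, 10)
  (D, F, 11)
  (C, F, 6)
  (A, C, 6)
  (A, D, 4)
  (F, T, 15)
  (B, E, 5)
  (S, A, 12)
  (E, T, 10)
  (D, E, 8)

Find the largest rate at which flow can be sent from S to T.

Augment S→A→B→E→T: bottleneck 5, flow now 5.
Augment S→A→C→E→T: bottleneck 5, flow now 10.
Augment S→A→C→F→T: bottleneck 1, flow now 11.
Augment S→A→D→F→T: bottleneck 1, flow now 12.
No augmenting path remains; maximum flow = 12.
In the residual graph, reachable from S: {S}.
Min-cut edges: S→A (12); capacity 12 = 12.
This cut is saturated, so no flow can exceed 12.

12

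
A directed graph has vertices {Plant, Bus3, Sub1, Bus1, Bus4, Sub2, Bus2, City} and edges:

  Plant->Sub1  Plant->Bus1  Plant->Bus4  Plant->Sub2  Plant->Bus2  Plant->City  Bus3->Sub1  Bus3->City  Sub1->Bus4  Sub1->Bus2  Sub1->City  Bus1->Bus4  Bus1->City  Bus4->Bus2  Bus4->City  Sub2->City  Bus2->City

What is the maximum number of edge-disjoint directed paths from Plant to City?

6

Assign every edge capacity 1; by Menger, the answer equals the max flow.
Path Plant→City (+1); total 1.
Path Plant→Sub1→City (+1); total 2.
Path Plant→Bus1→City (+1); total 3.
Path Plant→Bus4→City (+1); total 4.
Path Plant→Sub2→City (+1); total 5.
Path Plant→Bus2→City (+1); total 6.
No residual Plant→City path; max flow = 6.
Certifying cut of size 6: {Plant→Bus1, Plant→Bus2, Plant→Bus4, Plant→City, Plant→Sub1, Plant→Sub2}.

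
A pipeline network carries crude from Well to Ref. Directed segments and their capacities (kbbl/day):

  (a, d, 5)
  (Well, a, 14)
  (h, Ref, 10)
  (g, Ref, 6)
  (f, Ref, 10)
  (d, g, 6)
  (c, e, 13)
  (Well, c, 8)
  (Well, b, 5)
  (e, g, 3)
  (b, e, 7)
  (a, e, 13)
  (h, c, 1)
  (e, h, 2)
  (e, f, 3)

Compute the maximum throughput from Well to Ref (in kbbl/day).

11

Augment Well→a→d→g→Ref: bottleneck 5, flow now 5.
Augment Well→a→e→f→Ref: bottleneck 3, flow now 8.
Augment Well→a→e→g→Ref: bottleneck 1, flow now 9.
Augment Well→a→e→h→Ref: bottleneck 2, flow now 11.
No augmenting path remains; maximum flow = 11.
In the residual graph, reachable from Well: {Well, a, b, c, d, e, g}.
Min-cut edges: e→f (3), e→h (2), g→Ref (6); capacity 3 + 2 + 6 = 11.
This cut is saturated, so no flow can exceed 11.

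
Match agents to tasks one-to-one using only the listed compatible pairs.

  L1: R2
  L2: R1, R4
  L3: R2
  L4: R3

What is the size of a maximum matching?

3

Unit-capacity flow: source→left, listed edges, right→sink; max matching = max flow.
Augmenting path L1→R2 (+1); matched 1.
Augmenting path L2→R1 (+1); matched 2.
Augmenting path L4→R3 (+1); matched 3.
No augmenting path remains; maximum matching = 3.
König certificate: {L2, L4, R2} is a vertex cover of size 3 (every listed pair touches it), so no matching can be larger.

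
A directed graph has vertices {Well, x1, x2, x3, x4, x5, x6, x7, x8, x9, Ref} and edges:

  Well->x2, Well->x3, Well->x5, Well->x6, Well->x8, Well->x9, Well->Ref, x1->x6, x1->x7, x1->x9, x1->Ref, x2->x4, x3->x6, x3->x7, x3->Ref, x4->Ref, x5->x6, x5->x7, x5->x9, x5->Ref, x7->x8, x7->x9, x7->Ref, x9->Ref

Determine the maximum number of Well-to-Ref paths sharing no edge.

5

Assign every edge capacity 1; by Menger, the answer equals the max flow.
Path Well→Ref (+1); total 1.
Path Well→x3→Ref (+1); total 2.
Path Well→x5→Ref (+1); total 3.
Path Well→x9→Ref (+1); total 4.
Path Well→x2→x4→Ref (+1); total 5.
No residual Well→Ref path; max flow = 5.
Certifying cut of size 5: {Well→Ref, Well→x2, Well→x3, Well→x5, Well→x9}.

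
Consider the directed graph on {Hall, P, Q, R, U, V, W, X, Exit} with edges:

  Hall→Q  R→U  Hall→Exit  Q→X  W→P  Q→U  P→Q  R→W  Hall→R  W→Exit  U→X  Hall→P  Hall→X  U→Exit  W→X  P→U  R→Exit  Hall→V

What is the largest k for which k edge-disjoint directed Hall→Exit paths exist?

3

Assign every edge capacity 1; by Menger, the answer equals the max flow.
Path Hall→Exit (+1); total 1.
Path Hall→R→Exit (+1); total 2.
Path Hall→P→U→Exit (+1); total 3.
No residual Hall→Exit path; max flow = 3.
Certifying cut of size 3: {Hall→Exit, Hall→R, U→Exit}.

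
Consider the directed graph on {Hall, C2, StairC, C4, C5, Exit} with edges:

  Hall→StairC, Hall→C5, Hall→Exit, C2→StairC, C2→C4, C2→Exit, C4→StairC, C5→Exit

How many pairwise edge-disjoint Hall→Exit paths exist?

Assign every edge capacity 1; by Menger, the answer equals the max flow.
Path Hall→Exit (+1); total 1.
Path Hall→C5→Exit (+1); total 2.
No residual Hall→Exit path; max flow = 2.
Certifying cut of size 2: {Hall→C5, Hall→Exit}.

2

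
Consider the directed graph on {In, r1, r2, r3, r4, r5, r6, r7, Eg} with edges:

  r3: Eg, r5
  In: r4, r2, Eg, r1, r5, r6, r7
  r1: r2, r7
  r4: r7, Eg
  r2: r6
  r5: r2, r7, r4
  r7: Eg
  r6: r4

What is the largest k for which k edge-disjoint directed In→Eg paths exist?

Assign every edge capacity 1; by Menger, the answer equals the max flow.
Path In→Eg (+1); total 1.
Path In→r4→Eg (+1); total 2.
Path In→r7→Eg (+1); total 3.
No residual In→Eg path; max flow = 3.
Certifying cut of size 3: {In→Eg, r4→Eg, r7→Eg}.

3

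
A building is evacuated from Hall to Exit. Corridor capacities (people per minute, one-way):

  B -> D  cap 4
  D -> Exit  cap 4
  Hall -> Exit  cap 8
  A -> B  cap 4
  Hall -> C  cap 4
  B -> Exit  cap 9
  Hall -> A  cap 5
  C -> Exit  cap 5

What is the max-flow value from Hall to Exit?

16

Augment Hall→Exit: bottleneck 8, flow now 8.
Augment Hall→C→Exit: bottleneck 4, flow now 12.
Augment Hall→A→B→Exit: bottleneck 4, flow now 16.
No augmenting path remains; maximum flow = 16.
In the residual graph, reachable from Hall: {Hall, A}.
Min-cut edges: Hall→C (4), Hall→Exit (8), A→B (4); capacity 4 + 8 + 4 = 16.
This cut is saturated, so no flow can exceed 16.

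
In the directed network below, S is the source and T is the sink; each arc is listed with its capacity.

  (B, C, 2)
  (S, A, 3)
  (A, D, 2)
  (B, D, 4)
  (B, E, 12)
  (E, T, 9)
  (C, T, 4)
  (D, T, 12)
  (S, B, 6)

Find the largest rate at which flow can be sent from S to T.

8

Augment S→A→D→T: bottleneck 2, flow now 2.
Augment S→B→C→T: bottleneck 2, flow now 4.
Augment S→B→D→T: bottleneck 4, flow now 8.
No augmenting path remains; maximum flow = 8.
In the residual graph, reachable from S: {S, A}.
Min-cut edges: S→B (6), A→D (2); capacity 6 + 2 = 8.
This cut is saturated, so no flow can exceed 8.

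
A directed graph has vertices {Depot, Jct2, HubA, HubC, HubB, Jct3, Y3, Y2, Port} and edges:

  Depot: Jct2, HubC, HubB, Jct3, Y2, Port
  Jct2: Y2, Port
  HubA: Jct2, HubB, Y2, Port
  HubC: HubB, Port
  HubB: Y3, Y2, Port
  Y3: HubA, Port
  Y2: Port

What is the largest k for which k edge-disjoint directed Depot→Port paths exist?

5

Assign every edge capacity 1; by Menger, the answer equals the max flow.
Path Depot→Port (+1); total 1.
Path Depot→Jct2→Port (+1); total 2.
Path Depot→HubC→Port (+1); total 3.
Path Depot→HubB→Port (+1); total 4.
Path Depot→Y2→Port (+1); total 5.
No residual Depot→Port path; max flow = 5.
Certifying cut of size 5: {Depot→HubB, Depot→HubC, Depot→Jct2, Depot→Port, Depot→Y2}.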